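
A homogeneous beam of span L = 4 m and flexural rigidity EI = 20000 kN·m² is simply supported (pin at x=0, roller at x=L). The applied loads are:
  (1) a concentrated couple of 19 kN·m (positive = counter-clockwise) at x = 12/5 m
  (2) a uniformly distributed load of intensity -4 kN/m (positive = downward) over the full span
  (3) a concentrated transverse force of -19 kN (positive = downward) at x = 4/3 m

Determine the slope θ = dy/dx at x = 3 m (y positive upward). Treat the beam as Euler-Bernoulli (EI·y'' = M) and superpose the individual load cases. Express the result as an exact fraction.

θ(3) = -255809/324000000 rad

Load 1 — applied couple M₀=19 kN·m at a=12/5 m (b=L-a=8/5):
  θ_1 = (M₀x²/(2L)-M₀(x-a)+C₁)/EI  [x>a] with C₁=M₀(3b²-L²)/(6L)=-494/75 = (19·3²/(2·4)-19·(3-(12/5))+(-494/75))/20000 = 2033/12000000 rad
Load 2 — uniform load w=-4 kN/m over full span:
  θ_2 = -w(L³-6Lx²+4x³)/(24EI) = -(-4)·(4³-6·4·3²+4·3³)/(24·20000) = -11/30000 rad
Load 3 — point force P=-19 kN at a=4/3 m (b=L-a=8/3):
  θ_3 = -Pa(2L²-6Lx+3x²+a²)/(6LEI)  [x>a] = -(-19)·(4/3)·(2·4²-6·4·3+3·3²+(4/3)²)/(6·4·20000) = -1919/3240000 rad
Superposition: θ = Σ θ_i = -255809/324000000 rad ≈ -0.000790 rad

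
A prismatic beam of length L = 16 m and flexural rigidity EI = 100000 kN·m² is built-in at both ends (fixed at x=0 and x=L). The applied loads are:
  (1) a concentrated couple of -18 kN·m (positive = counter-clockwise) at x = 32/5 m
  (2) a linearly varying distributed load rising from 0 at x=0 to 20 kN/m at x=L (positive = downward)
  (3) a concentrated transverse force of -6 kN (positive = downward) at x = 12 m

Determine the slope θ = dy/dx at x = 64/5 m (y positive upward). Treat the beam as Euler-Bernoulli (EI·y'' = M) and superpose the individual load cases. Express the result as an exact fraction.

Load 1 — applied couple M₀=-18 kN·m at a=32/5 m (b=L-a=48/5):
  θ_1 = (R_Ax²/2 - M_Ax - M₀(x-a))/EI  [x>a] with R_A=-81/50, M_A=-54/25 = ((-81/50)·(64/5)²/2 - (-54/25)·(64/5) - (-18)·((64/5)-(32/5)))/100000 = 198/1953125 rad
Load 2 — triangular load w₀=20 kN/m (0→w₀ over full span):
  θ_2 = -w₀(2x(L-x)(L-2x)(x+2L)+x²(L-x)²)/(120LEI) = -20·(2·(64/5)·(16-(64/5))·(16-2·(64/5))·((64/5)+2·16)+(64/5)²·(16-(64/5))²)/(120·16·100000) = 4096/1171875 rad
Load 3 — point force P=-6 kN at a=12 m (b=L-a=4):
  θ_3 = Pa²(L-x)(2bL-(3b+a)(L-x))/(2L³EI)  [x>a] = (-6)·12²·(16-(64/5))·(2·4·16-(3·4+12)·(16-(64/5)))/(2·16³·100000) = -27/156250 rad
Superposition: θ = Σ θ_i = 40123/11718750 rad ≈ 0.003424 rad

θ(64/5) = 40123/11718750 rad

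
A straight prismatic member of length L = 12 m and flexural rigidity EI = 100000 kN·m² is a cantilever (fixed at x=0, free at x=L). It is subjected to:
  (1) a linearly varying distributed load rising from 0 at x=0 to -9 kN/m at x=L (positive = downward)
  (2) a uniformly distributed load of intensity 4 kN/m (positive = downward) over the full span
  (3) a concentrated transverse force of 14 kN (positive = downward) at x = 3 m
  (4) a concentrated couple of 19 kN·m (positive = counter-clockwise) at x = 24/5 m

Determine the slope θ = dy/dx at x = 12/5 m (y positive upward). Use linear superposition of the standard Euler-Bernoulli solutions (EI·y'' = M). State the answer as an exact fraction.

Load 1 — triangular load w₀=-9 kN/m (0→w₀ over full span):
  θ_1 = (w₀Lx²/4-w₀L²x/3-w₀x⁴/(24L))/EI = ((-9)·12·(12/5)²/4-(-9)·12²·(12/5)/3-(-9)·(12/5)⁴/(24·12))/100000 = 68931/7812500 rad
Load 2 — uniform load w=4 kN/m over full span:
  θ_2 = -wx(x²-3Lx+3L²)/(6EI) = -4·(12/5)·((12/5)²-3·12·(12/5)+3·12²)/(6·100000) = -2196/390625 rad
Load 3 — point force P=14 kN at a=3 m (b=L-a=9):
  θ_3 = -Px(2a-x)/(2EI)  [x≤a] = -14·(12/5)·(2·3-(12/5))/(2·100000) = -189/312500 rad
Load 4 — applied couple M₀=19 kN·m at a=24/5 m (b=L-a=36/5):
  θ_4 = M₀x/EI  [x≤a] = 19·(12/5)/100000 = 57/125000 rad
Superposition: θ = Σ θ_i = 47697/15625000 rad ≈ 0.003053 rad

θ(12/5) = 47697/15625000 rad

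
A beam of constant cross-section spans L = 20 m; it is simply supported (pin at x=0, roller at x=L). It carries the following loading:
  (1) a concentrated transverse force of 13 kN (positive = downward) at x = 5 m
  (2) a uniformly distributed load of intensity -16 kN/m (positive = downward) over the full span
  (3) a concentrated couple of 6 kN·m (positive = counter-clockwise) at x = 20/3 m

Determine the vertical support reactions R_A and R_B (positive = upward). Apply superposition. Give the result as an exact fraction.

R_A = -2999/20 kN, R_B = -3141/20 kN

Load 1 — point force P=13 kN at a=5 m (b=L-a=15):
  R_A = Pb/L = 13·15/20 = 39/4 kN
  R_B = Pa/L = 13·5/20 = 13/4 kN
Load 2 — uniform load w=-16 kN/m over full span:
  R_A = wL/2 = (-16)·20/2 = -160 kN
  R_B = wL/2 = (-16)·20/2 = -160 kN
Load 3 — applied couple M₀=6 kN·m at a=20/3 m (b=L-a=40/3):
  R_A = M₀/L = 6/20 = 3/10 kN
  R_B = -M₀/L = -6/20 = -3/10 kN
Superposition: R_A = -2999/20 kN, R_B = -3141/20 kN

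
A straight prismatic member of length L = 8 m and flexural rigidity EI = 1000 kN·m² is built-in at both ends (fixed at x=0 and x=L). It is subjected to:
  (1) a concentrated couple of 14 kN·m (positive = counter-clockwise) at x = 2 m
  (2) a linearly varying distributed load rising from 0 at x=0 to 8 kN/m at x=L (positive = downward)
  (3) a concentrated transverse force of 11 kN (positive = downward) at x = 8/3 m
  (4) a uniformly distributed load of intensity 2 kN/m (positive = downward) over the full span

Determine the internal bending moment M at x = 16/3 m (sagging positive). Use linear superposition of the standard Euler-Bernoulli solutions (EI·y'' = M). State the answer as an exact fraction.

M(16/3) = 40877/3240 kN·m

Load 1 — applied couple M₀=14 kN·m at a=2 m (b=L-a=6):
  M_1 = R_Ax - M_A - M₀  [x>a] with R_A=63/32, M_A=-21/8 = (63/32)·(16/3) - (-21/8) - 14 = -7/8 kN·m
Load 2 — triangular load w₀=8 kN/m (0→w₀ over full span):
  M_2 = 3w₀Lx/20 - w₀L²/30 - w₀x³/(6L) = 3·8·8·(16/3)/20 - 8·8²/30 - 8·(16/3)³/(6·8) = 3584/405 kN·m
Load 3 — point force P=11 kN at a=8/3 m (b=L-a=16/3):
  M_3 = Pa²(a+3b)(L-x)/L³ - Pa²b/L²  [x>a] = 11·(8/3)²·((8/3)+3·(16/3))·(8-(16/3))/8³ - 11·(8/3)²·(16/3)/8² = 88/81 kN·m
Load 4 — uniform load w=2 kN/m over full span:
  M_4 = wLx/2 - wL²/12 - wx²/2 = 2·8·(16/3)/2 - 2·8²/12 - 2·(16/3)²/2 = 32/9 kN·m
Superposition: M = Σ M_i = 40877/3240 kN·m ≈ 12.616358 kN·m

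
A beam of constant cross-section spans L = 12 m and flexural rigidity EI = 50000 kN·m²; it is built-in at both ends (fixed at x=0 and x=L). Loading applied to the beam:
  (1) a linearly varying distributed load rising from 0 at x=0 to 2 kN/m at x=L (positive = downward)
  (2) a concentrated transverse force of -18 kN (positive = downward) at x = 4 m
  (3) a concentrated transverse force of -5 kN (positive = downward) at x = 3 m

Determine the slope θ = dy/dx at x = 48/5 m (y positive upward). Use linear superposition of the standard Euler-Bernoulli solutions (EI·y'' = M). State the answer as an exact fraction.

θ(48/5) = -18393/62500000 rad

Load 1 — triangular load w₀=2 kN/m (0→w₀ over full span):
  θ_1 = -w₀(2x(L-x)(L-2x)(x+2L)+x²(L-x)²)/(120LEI) = -2·(2·(48/5)·(12-(48/5))·(12-2·(48/5))·((48/5)+2·12)+(48/5)²·(12-(48/5))²)/(120·12·50000) = 576/1953125 rad
Load 2 — point force P=-18 kN at a=4 m (b=L-a=8):
  θ_2 = Pa²(L-x)(2bL-(3b+a)(L-x))/(2L³EI)  [x>a] = (-18)·4²·(12-(48/5))·(2·8·12-(3·8+4)·(12-(48/5)))/(2·12³·50000) = -39/78125 rad
Load 3 — point force P=-5 kN at a=3 m (b=L-a=9):
  θ_3 = Pa²(L-x)(2bL-(3b+a)(L-x))/(2L³EI)  [x>a] = (-5)·3²·(12-(48/5))·(2·9·12-(3·9+3)·(12-(48/5)))/(2·12³·50000) = -9/100000 rad
Superposition: θ = Σ θ_i = -18393/62500000 rad ≈ -0.000294 rad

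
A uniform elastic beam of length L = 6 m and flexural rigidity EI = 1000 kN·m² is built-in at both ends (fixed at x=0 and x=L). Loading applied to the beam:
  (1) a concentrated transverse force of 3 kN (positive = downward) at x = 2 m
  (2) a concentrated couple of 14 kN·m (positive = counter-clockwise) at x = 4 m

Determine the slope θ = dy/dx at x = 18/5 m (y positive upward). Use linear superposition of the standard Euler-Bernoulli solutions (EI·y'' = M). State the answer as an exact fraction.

θ(18/5) = 27/6250 rad

Load 1 — point force P=3 kN at a=2 m (b=L-a=4):
  θ_1 = Pa²(L-x)(2bL-(3b+a)(L-x))/(2L³EI)  [x>a] = 3·2²·(6-(18/5))·(2·4·6-(3·4+2)·(6-(18/5)))/(2·6³·1000) = 3/3125 rad
Load 2 — applied couple M₀=14 kN·m at a=4 m (b=L-a=2):
  θ_2 = (R_Ax²/2 - M_Ax)/EI  [x≤a] with R_A=28/9, M_A=14/3 = ((28/9)·(18/5)²/2 - (14/3)·(18/5))/1000 = 21/6250 rad
Superposition: θ = Σ θ_i = 27/6250 rad ≈ 0.004320 rad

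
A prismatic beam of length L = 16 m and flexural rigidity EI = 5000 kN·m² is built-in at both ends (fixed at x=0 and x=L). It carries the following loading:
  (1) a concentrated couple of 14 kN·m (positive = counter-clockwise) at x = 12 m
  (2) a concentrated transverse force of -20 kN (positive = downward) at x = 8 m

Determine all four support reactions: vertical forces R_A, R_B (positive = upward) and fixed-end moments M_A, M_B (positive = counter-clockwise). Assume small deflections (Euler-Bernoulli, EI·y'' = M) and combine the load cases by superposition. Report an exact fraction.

R_A = -577/64 kN, M_A = -285/8 kN·m, R_B = -703/64 kN, M_B = 299/8 kN·m

Load 1 — applied couple M₀=14 kN·m at a=12 m (b=L-a=4):
  R_A = 6M₀ab/L³ = 6·14·12·4/16³ = 63/64 kN
  M_A = M₀b(2a-b)/L² = 14·4·(2·12-4)/16² = 35/8 kN·m
  R_B = -6M₀ab/L³ = -6·14·12·4/16³ = -63/64 kN
  M_B = M₀a(2b-a)/L² = 14·12·(2·4-12)/16² = -21/8 kN·m
Load 2 — point force P=-20 kN at a=8 m (b=L-a=8):
  R_A = Pb²(3a+b)/L³ = (-20)·8²·(3·8+8)/16³ = -10 kN
  M_A = Pab²/L² = (-20)·8·8²/16² = -40 kN·m
  R_B = Pa²(a+3b)/L³ = (-20)·8²·(8+3·8)/16³ = -10 kN
  M_B = -Pa²b/L² = -(-20)·8²·8/16² = 40 kN·m
Superposition: R_A = -577/64 kN, M_A = -285/8 kN·m, R_B = -703/64 kN, M_B = 299/8 kN·m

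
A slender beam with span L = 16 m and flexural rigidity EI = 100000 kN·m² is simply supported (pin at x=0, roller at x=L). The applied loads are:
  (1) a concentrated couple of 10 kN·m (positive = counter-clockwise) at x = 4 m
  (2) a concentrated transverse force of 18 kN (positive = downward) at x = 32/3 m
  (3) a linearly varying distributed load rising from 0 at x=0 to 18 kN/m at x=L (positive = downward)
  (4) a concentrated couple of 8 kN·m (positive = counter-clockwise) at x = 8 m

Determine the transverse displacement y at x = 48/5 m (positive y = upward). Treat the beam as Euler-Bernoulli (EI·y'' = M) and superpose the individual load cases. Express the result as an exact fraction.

Load 1 — applied couple M₀=10 kN·m at a=4 m (b=L-a=12):
  y_1 = (M₀x³/(6L)-M₀(x-a)²/2+C₁x)/EI  [x>a] with C₁=M₀(3b²-L²)/(6L)=55/3 = (10·(48/5)³/(6·16)-10·((48/5)-4)²/2+(55/3)·(48/5))/100000 = 87/78125 m
Load 2 — point force P=18 kN at a=32/3 m (b=L-a=16/3):
  y_2 = -Pbx(L²-b²-x²)/(6LEI)  [x≤a] = -18·(16/3)·(48/5)·(16²-(16/3)²-(48/5)²)/(6·16·100000) = -15232/1171875 m
Load 3 — triangular load w₀=18 kN/m (0→w₀ over full span):
  y_3 = -w₀x(7L⁴-10L²x²+3x⁴)/(360LEI) = -18·(48/5)·(7·16⁴-10·16²·(48/5)²+3·(48/5)⁴)/(360·16·100000) = -3637248/48828125 m
Load 4 — applied couple M₀=8 kN·m at a=8 m (b=L-a=8):
  y_4 = (M₀x³/(6L)-M₀(x-a)²/2+C₁x)/EI  [x>a] with C₁=M₀(3b²-L²)/(6L)=-16/3 = (8·(48/5)³/(6·16)-8·((48/5)-8)²/2+(-16/3)·(48/5))/100000 = 48/390625 m
Superposition: y = Σ y_i = -12634619/146484375 m ≈ -0.086252 m

y(48/5) = -12634619/146484375 m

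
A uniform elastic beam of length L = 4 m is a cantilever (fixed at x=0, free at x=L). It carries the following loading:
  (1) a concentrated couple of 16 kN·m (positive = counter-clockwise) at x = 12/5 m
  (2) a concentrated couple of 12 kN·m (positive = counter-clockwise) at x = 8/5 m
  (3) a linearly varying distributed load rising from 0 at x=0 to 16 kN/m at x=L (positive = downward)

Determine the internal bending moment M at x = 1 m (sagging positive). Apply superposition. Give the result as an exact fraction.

M(1) = -26 kN·m

Load 1 — applied couple M₀=16 kN·m at a=12/5 m (b=L-a=8/5):
  M_1 = M₀  [x≤a] = 16 = 16 kN·m
Load 2 — applied couple M₀=12 kN·m at a=8/5 m (b=L-a=12/5):
  M_2 = M₀  [x≤a] = 12 = 12 kN·m
Load 3 — triangular load w₀=16 kN/m (0→w₀ over full span):
  M_3 = w₀Lx/2 - w₀L²/3 - w₀x³/(6L) = 16·4·1/2 - 16·4²/3 - 16·1³/(6·4) = -54 kN·m
Superposition: M = Σ M_i = -26 kN·m ≈ -26.000000 kN·m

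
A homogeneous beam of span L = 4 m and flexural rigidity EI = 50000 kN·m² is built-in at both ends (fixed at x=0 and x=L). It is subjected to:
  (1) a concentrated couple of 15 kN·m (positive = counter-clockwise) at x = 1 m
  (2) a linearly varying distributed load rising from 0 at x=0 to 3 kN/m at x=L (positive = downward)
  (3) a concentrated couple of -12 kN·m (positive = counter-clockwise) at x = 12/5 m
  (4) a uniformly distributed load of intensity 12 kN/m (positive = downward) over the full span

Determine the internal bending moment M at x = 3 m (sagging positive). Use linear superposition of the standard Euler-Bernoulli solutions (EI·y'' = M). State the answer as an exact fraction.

M(3) = 4619/800 kN·m

Load 1 — applied couple M₀=15 kN·m at a=1 m (b=L-a=3):
  M_1 = R_Ax - M_A - M₀  [x>a] with R_A=135/32, M_A=-45/16 = (135/32)·3 - (-45/16) - 15 = 15/32 kN·m
Load 2 — triangular load w₀=3 kN/m (0→w₀ over full span):
  M_2 = 3w₀Lx/20 - w₀L²/30 - w₀x³/(6L) = 3·3·4·3/20 - 3·4²/30 - 3·3³/(6·4) = 17/40 kN·m
Load 3 — applied couple M₀=-12 kN·m at a=12/5 m (b=L-a=8/5):
  M_3 = R_Ax - M_A - M₀  [x>a] with R_A=-108/25, M_A=-96/25 = (-108/25)·3 - (-96/25) - (-12) = 72/25 kN·m
Load 4 — uniform load w=12 kN/m over full span:
  M_4 = wLx/2 - wL²/12 - wx²/2 = 12·4·3/2 - 12·4²/12 - 12·3²/2 = 2 kN·m
Superposition: M = Σ M_i = 4619/800 kN·m ≈ 5.773750 kN·m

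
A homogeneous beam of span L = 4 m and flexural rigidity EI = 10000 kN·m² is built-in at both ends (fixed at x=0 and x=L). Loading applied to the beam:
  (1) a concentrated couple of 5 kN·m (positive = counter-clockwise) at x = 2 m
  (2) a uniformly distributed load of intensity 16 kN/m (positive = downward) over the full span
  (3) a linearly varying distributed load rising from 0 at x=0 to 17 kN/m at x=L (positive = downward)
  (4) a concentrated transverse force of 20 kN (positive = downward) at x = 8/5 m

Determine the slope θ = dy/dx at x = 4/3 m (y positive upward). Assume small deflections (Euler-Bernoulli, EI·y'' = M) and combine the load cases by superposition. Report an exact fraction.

θ(4/3) = -5218/3796875 rad

Load 1 — applied couple M₀=5 kN·m at a=2 m (b=L-a=2):
  θ_1 = (R_Ax²/2 - M_Ax)/EI  [x≤a] with R_A=15/8, M_A=5/4 = ((15/8)·(4/3)²/2 - (5/4)·(4/3))/10000 = 0 rad
Load 2 — uniform load w=16 kN/m over full span:
  θ_2 = -wx(L-x)(L-2x)/(12EI) = -16·(4/3)·(4-(4/3))·(4-2·(4/3))/(12·10000) = -32/50625 rad
Load 3 — triangular load w₀=17 kN/m (0→w₀ over full span):
  θ_3 = -w₀(2x(L-x)(L-2x)(x+2L)+x²(L-x)²)/(120LEI) = -17·(2·(4/3)·(4-(4/3))·(4-2·(4/3))·((4/3)+2·4)+(4/3)²·(4-(4/3))²)/(120·4·10000) = -272/759375 rad
Load 4 — point force P=20 kN at a=8/5 m (b=L-a=12/5):
  θ_4 = -Pb²x(2aL-(3a+b)x)/(2L³EI)  [x≤a] = -20·(12/5)²·(4/3)·(2·(8/5)·4-(3·(8/5)+(12/5))·(4/3))/(2·4³·10000) = -6/15625 rad
Superposition: θ = Σ θ_i = -5218/3796875 rad ≈ -0.001374 rad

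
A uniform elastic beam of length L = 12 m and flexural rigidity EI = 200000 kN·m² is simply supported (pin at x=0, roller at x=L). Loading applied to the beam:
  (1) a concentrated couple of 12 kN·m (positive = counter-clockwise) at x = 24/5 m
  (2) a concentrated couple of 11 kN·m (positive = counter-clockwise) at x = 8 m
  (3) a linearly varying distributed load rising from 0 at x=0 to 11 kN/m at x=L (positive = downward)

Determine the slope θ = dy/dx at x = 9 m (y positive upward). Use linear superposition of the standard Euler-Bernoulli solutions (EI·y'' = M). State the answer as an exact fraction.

θ(9) = 658283/480000000 rad

Load 1 — applied couple M₀=12 kN·m at a=24/5 m (b=L-a=36/5):
  θ_1 = (M₀x²/(2L)-M₀(x-a)+C₁)/EI  [x>a] with C₁=M₀(3b²-L²)/(6L)=48/25 = (12·9²/(2·12)-12·(9-(24/5))+(48/25))/200000 = -399/10000000 rad
Load 2 — applied couple M₀=11 kN·m at a=8 m (b=L-a=4):
  θ_2 = (M₀x²/(2L)-M₀(x-a)+C₁)/EI  [x>a] with C₁=M₀(3b²-L²)/(6L)=-44/3 = (11·9²/(2·12)-11·(9-8)+(-44/3))/200000 = 11/192000 rad
Load 3 — triangular load w₀=11 kN/m (0→w₀ over full span):
  θ_3 = -w₀(7L⁴-30L²x²+15x⁴)/(360LEI) = -11·(7·12⁴-30·12²·9²+15·9⁴)/(360·12·200000) = 43329/32000000 rad
Superposition: θ = Σ θ_i = 658283/480000000 rad ≈ 0.001371 rad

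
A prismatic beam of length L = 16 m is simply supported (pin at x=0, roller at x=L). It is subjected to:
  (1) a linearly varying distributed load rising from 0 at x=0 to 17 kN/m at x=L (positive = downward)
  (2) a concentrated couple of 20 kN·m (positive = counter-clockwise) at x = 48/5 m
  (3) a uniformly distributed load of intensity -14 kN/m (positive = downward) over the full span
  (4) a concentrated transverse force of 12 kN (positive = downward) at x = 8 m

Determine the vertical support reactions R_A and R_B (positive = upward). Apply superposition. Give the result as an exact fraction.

R_A = -713/12 kN, R_B = -199/12 kN

Load 1 — triangular load w₀=17 kN/m (0→w₀ over full span):
  R_A = w₀L/6 = 17·16/6 = 136/3 kN
  R_B = w₀L/3 = 17·16/3 = 272/3 kN
Load 2 — applied couple M₀=20 kN·m at a=48/5 m (b=L-a=32/5):
  R_A = M₀/L = 20/16 = 5/4 kN
  R_B = -M₀/L = -20/16 = -5/4 kN
Load 3 — uniform load w=-14 kN/m over full span:
  R_A = wL/2 = (-14)·16/2 = -112 kN
  R_B = wL/2 = (-14)·16/2 = -112 kN
Load 4 — point force P=12 kN at a=8 m (b=L-a=8):
  R_A = Pb/L = 12·8/16 = 6 kN
  R_B = Pa/L = 12·8/16 = 6 kN
Superposition: R_A = -713/12 kN, R_B = -199/12 kN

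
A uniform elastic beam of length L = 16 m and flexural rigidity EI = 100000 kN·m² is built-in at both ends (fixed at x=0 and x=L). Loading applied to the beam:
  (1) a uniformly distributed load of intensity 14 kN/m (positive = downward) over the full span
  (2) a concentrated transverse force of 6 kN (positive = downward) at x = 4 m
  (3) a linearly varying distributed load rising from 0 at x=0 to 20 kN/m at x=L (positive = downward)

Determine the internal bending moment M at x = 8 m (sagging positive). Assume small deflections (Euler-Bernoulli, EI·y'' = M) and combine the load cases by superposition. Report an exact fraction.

M(8) = 259 kN·m

Load 1 — uniform load w=14 kN/m over full span:
  M_1 = wLx/2 - wL²/12 - wx²/2 = 14·16·8/2 - 14·16²/12 - 14·8²/2 = 448/3 kN·m
Load 2 — point force P=6 kN at a=4 m (b=L-a=12):
  M_2 = Pa²(a+3b)(L-x)/L³ - Pa²b/L²  [x>a] = 6·4²·(4+3·12)·(16-8)/16³ - 6·4²·12/16² = 3 kN·m
Load 3 — triangular load w₀=20 kN/m (0→w₀ over full span):
  M_3 = 3w₀Lx/20 - w₀L²/30 - w₀x³/(6L) = 3·20·16·8/20 - 20·16²/30 - 20·8³/(6·16) = 320/3 kN·m
Superposition: M = Σ M_i = 259 kN·m ≈ 259.000000 kN·m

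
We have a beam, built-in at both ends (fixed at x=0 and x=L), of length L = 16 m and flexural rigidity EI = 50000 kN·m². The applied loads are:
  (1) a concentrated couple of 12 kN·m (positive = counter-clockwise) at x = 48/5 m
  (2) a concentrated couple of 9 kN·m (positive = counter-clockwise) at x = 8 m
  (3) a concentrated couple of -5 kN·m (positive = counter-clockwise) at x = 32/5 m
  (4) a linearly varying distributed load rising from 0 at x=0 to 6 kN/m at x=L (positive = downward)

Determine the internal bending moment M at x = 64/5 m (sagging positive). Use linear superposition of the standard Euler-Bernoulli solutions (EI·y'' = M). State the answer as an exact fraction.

Load 1 — applied couple M₀=12 kN·m at a=48/5 m (b=L-a=32/5):
  M_1 = R_Ax - M_A - M₀  [x>a] with R_A=27/25, M_A=96/25 = (27/25)·(64/5) - (96/25) - 12 = -252/125 kN·m
Load 2 — applied couple M₀=9 kN·m at a=8 m (b=L-a=8):
  M_2 = R_Ax - M_A - M₀  [x>a] with R_A=27/32, M_A=9/4 = (27/32)·(64/5) - (9/4) - 9 = -9/20 kN·m
Load 3 — applied couple M₀=-5 kN·m at a=32/5 m (b=L-a=48/5):
  M_3 = R_Ax - M_A - M₀  [x>a] with R_A=-9/20, M_A=-3/5 = (-9/20)·(64/5) - (-3/5) - (-5) = -4/25 kN·m
Load 4 — triangular load w₀=6 kN/m (0→w₀ over full span):
  M_4 = 3w₀Lx/20 - w₀L²/30 - w₀x³/(6L) = 3·6·16·(64/5)/20 - 6·16²/30 - 6·(64/5)³/(6·16) = 256/125 kN·m
Superposition: M = Σ M_i = -289/500 kN·m ≈ -0.578000 kN·m

M(64/5) = -289/500 kN·m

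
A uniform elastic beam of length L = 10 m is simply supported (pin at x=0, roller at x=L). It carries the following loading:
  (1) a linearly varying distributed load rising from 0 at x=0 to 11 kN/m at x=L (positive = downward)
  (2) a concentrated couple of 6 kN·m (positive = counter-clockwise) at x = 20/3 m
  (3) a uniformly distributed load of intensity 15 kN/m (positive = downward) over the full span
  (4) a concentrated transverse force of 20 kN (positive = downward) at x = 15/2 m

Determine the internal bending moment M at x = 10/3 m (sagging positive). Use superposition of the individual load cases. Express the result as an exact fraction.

M(10/3) = 19412/81 kN·m

Load 1 — triangular load w₀=11 kN/m (0→w₀ over full span):
  M_1 = w₀Lx/6 - w₀x³/(6L) = 11·10·(10/3)/6 - 11·(10/3)³/(6·10) = 4400/81 kN·m
Load 2 — applied couple M₀=6 kN·m at a=20/3 m (b=L-a=10/3):
  M_2 = M₀x/L  [x≤a] = 6·(10/3)/10 = 2 kN·m
Load 3 — uniform load w=15 kN/m over full span:
  M_3 = wx(L-x)/2 = 15·(10/3)·(10-(10/3))/2 = 500/3 kN·m
Load 4 — point force P=20 kN at a=15/2 m (b=L-a=5/2):
  M_4 = Pbx/L  [x≤a] = 20·(5/2)·(10/3)/10 = 50/3 kN·m
Superposition: M = Σ M_i = 19412/81 kN·m ≈ 239.654321 kN·m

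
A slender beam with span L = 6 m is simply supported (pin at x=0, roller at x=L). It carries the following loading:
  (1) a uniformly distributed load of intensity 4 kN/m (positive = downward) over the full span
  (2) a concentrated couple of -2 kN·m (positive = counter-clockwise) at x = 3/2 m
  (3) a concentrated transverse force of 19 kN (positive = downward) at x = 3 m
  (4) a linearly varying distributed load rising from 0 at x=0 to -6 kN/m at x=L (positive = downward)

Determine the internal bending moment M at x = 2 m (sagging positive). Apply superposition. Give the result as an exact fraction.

M(2) = 77/3 kN·m

Load 1 — uniform load w=4 kN/m over full span:
  M_1 = wx(L-x)/2 = 4·2·(6-2)/2 = 16 kN·m
Load 2 — applied couple M₀=-2 kN·m at a=3/2 m (b=L-a=9/2):
  M_2 = M₀x/L - M₀  [x>a] = (-2)·2/6 - (-2) = 4/3 kN·m
Load 3 — point force P=19 kN at a=3 m (b=L-a=3):
  M_3 = Pbx/L  [x≤a] = 19·3·2/6 = 19 kN·m
Load 4 — triangular load w₀=-6 kN/m (0→w₀ over full span):
  M_4 = w₀Lx/6 - w₀x³/(6L) = (-6)·6·2/6 - (-6)·2³/(6·6) = -32/3 kN·m
Superposition: M = Σ M_i = 77/3 kN·m ≈ 25.666667 kN·m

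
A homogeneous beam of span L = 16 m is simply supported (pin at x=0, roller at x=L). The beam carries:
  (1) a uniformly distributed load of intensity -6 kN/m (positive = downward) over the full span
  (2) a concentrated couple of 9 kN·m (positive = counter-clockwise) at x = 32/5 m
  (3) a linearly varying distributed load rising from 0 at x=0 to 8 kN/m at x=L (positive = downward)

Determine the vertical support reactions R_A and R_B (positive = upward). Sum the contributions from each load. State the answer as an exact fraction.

Load 1 — uniform load w=-6 kN/m over full span:
  R_A = wL/2 = (-6)·16/2 = -48 kN
  R_B = wL/2 = (-6)·16/2 = -48 kN
Load 2 — applied couple M₀=9 kN·m at a=32/5 m (b=L-a=48/5):
  R_A = M₀/L = 9/16 kN
  R_B = -M₀/L = -9/16 kN
Load 3 — triangular load w₀=8 kN/m (0→w₀ over full span):
  R_A = w₀L/6 = 8·16/6 = 64/3 kN
  R_B = w₀L/3 = 8·16/3 = 128/3 kN
Superposition: R_A = -1253/48 kN, R_B = -283/48 kN

R_A = -1253/48 kN, R_B = -283/48 kN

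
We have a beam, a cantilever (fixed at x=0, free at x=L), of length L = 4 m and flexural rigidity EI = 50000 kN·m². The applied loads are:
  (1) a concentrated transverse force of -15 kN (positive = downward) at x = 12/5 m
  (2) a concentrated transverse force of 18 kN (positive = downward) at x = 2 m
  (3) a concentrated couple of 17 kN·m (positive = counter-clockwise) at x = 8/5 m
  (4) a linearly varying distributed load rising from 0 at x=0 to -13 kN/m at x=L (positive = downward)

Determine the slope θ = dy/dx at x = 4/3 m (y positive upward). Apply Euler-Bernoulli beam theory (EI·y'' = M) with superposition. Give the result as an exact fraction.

Load 1 — point force P=-15 kN at a=12/5 m (b=L-a=8/5):
  θ_1 = -Px(2a-x)/(2EI)  [x≤a] = -(-15)·(4/3)·(2·(12/5)-(4/3))/(2·50000) = 13/18750 rad
Load 2 — point force P=18 kN at a=2 m (b=L-a=2):
  θ_2 = -Px(2a-x)/(2EI)  [x≤a] = -18·(4/3)·(2·2-(4/3))/(2·50000) = -2/3125 rad
Load 3 — applied couple M₀=17 kN·m at a=8/5 m (b=L-a=12/5):
  θ_3 = M₀x/EI  [x≤a] = 17·(4/3)/50000 = 17/37500 rad
Load 4 — triangular load w₀=-13 kN/m (0→w₀ over full span):
  θ_4 = (w₀Lx²/4-w₀L²x/3-w₀x⁴/(24L))/EI = ((-13)·4·(4/3)²/4-(-13)·4²·(4/3)/3-(-13)·(4/3)⁴/(24·4))/50000 = 2119/1518750 rad
Superposition: θ = Σ θ_i = 5777/3037500 rad ≈ 0.001902 rad

θ(4/3) = 5777/3037500 rad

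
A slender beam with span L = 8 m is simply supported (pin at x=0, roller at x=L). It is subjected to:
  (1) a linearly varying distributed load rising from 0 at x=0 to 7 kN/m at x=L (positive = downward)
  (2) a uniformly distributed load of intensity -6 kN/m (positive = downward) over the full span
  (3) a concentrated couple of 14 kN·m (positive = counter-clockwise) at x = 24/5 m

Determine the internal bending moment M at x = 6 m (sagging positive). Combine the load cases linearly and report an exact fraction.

Load 1 — triangular load w₀=7 kN/m (0→w₀ over full span):
  M_1 = w₀Lx/6 - w₀x³/(6L) = 7·8·6/6 - 7·6³/(6·8) = 49/2 kN·m
Load 2 — uniform load w=-6 kN/m over full span:
  M_2 = wx(L-x)/2 = (-6)·6·(8-6)/2 = -36 kN·m
Load 3 — applied couple M₀=14 kN·m at a=24/5 m (b=L-a=16/5):
  M_3 = M₀x/L - M₀  [x>a] = 14·6/8 - 14 = -7/2 kN·m
Superposition: M = Σ M_i = -15 kN·m ≈ -15.000000 kN·m

M(6) = -15 kN·m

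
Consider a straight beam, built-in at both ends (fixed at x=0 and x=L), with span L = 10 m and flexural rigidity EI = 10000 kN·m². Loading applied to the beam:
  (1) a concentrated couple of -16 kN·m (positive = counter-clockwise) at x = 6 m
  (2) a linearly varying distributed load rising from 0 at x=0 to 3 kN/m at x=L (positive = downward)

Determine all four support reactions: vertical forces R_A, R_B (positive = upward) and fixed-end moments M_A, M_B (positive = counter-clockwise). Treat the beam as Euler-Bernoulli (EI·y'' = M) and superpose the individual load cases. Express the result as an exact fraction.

Load 1 — applied couple M₀=-16 kN·m at a=6 m (b=L-a=4):
  R_A = 6M₀ab/L³ = 6·(-16)·6·4/10³ = -288/125 kN
  M_A = M₀b(2a-b)/L² = (-16)·4·(2·6-4)/10² = -128/25 kN·m
  R_B = -6M₀ab/L³ = -6·(-16)·6·4/10³ = 288/125 kN
  M_B = M₀a(2b-a)/L² = (-16)·6·(2·4-6)/10² = -48/25 kN·m
Load 2 — triangular load w₀=3 kN/m (0→w₀ over full span):
  R_A = 3w₀L/20 = 3·3·10/20 = 9/2 kN
  M_A = w₀L²/30 = 3·10²/30 = 10 kN·m
  R_B = 7w₀L/20 = 7·3·10/20 = 21/2 kN
  M_B = -w₀L²/20 = -3·10²/20 = -15 kN·m
Superposition: R_A = 549/250 kN, M_A = 122/25 kN·m, R_B = 3201/250 kN, M_B = -423/25 kN·m

R_A = 549/250 kN, M_A = 122/25 kN·m, R_B = 3201/250 kN, M_B = -423/25 kN·m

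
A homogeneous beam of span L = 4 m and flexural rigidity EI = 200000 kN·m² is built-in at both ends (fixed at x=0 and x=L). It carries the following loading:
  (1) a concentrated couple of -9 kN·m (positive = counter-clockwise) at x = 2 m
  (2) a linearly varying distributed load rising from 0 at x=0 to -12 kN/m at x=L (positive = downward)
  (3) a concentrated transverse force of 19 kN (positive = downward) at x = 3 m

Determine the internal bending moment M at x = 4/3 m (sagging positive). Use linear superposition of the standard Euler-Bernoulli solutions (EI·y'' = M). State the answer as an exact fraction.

M(4/3) = -8357/2160 kN·m

Load 1 — applied couple M₀=-9 kN·m at a=2 m (b=L-a=2):
  M_1 = R_Ax - M_A  [x≤a] with R_A=-27/8, M_A=-9/4 = (-27/8)·(4/3) - (-9/4) = -9/4 kN·m
Load 2 — triangular load w₀=-12 kN/m (0→w₀ over full span):
  M_2 = 3w₀Lx/20 - w₀L²/30 - w₀x³/(6L) = 3·(-12)·4·(4/3)/20 - (-12)·4²/30 - (-12)·(4/3)³/(6·4) = -272/135 kN·m
Load 3 — point force P=19 kN at a=3 m (b=L-a=1):
  M_3 = Pb²(3a+b)x/L³ - Pab²/L²  [x≤a] = 19·1²·(3·3+1)·(4/3)/4³ - 19·3·1²/4² = 19/48 kN·m
Superposition: M = Σ M_i = -8357/2160 kN·m ≈ -3.868981 kN·m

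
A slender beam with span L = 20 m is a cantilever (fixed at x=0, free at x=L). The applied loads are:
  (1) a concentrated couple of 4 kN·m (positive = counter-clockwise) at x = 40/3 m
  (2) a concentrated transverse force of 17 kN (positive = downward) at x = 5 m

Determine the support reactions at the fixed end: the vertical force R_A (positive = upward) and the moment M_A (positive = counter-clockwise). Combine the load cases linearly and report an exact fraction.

Load 1 — applied couple M₀=4 kN·m at a=40/3 m (b=L-a=20/3):
  R_A = 0 kN
  M_A = -M₀ = -4 kN·m
Load 2 — point force P=17 kN at a=5 m (b=L-a=15):
  R_A = P = 17 kN
  M_A = Pa = 17·5 = 85 kN·m
Superposition: R_A = 17 kN, M_A = 81 kN·m

R_A = 17 kN, M_A = 81 kN·m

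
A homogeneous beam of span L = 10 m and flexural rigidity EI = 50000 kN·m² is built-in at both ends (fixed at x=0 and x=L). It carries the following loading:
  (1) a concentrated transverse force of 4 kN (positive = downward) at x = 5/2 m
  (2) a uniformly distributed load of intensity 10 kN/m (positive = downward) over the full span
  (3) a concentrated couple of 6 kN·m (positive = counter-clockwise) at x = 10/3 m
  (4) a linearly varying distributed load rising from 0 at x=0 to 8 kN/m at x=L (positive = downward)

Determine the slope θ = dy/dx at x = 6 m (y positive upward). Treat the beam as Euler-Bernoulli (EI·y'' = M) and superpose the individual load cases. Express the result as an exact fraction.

θ(6) = 537/500000 rad

Load 1 — point force P=4 kN at a=5/2 m (b=L-a=15/2):
  θ_1 = Pa²(L-x)(2bL-(3b+a)(L-x))/(2L³EI)  [x>a] = 4·(5/2)²·(10-6)·(2·(15/2)·10-(3·(15/2)+(5/2))·(10-6))/(2·10³·50000) = 1/20000 rad
Load 2 — uniform load w=10 kN/m over full span:
  θ_2 = -wx(L-x)(L-2x)/(12EI) = -10·6·(10-6)·(10-2·6)/(12·50000) = 1/1250 rad
Load 3 — applied couple M₀=6 kN·m at a=10/3 m (b=L-a=20/3):
  θ_3 = (R_Ax²/2 - M_Ax - M₀(x-a))/EI  [x>a] with R_A=4/5, M_A=0 = ((4/5)·6²/2 - 0·6 - 6·(6-(10/3)))/50000 = -1/31250 rad
Load 4 — triangular load w₀=8 kN/m (0→w₀ over full span):
  θ_4 = -w₀(2x(L-x)(L-2x)(x+2L)+x²(L-x)²)/(120LEI) = -8·(2·6·(10-6)·(10-2·6)·(6+2·10)+6²·(10-6)²)/(120·10·50000) = 4/15625 rad
Superposition: θ = Σ θ_i = 537/500000 rad ≈ 0.001074 rad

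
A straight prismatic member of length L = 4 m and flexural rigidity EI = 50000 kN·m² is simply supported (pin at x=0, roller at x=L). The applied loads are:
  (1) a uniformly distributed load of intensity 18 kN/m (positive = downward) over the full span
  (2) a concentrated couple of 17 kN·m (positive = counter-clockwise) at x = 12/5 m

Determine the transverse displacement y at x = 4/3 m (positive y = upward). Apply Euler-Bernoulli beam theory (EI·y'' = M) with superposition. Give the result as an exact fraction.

Load 1 — uniform load w=18 kN/m over full span:
  y_1 = -wx(L³-2Lx²+x³)/(24EI) = -18·(4/3)·(4³-2·4·(4/3)²+(4/3)³)/(24·50000) = -88/84375 m
Load 2 — applied couple M₀=17 kN·m at a=12/5 m (b=L-a=8/5):
  y_2 = (M₀x³/(6L)+C₁x)/EI  [x≤a] with C₁=M₀(3b²-L²)/(6L)=-442/75 = (17·(4/3)³/(6·4)+(-442/75)·(4/3))/50000 = -782/6328125 m
Superposition: y = Σ y_i = -7382/6328125 m ≈ -0.001167 m

y(4/3) = -7382/6328125 m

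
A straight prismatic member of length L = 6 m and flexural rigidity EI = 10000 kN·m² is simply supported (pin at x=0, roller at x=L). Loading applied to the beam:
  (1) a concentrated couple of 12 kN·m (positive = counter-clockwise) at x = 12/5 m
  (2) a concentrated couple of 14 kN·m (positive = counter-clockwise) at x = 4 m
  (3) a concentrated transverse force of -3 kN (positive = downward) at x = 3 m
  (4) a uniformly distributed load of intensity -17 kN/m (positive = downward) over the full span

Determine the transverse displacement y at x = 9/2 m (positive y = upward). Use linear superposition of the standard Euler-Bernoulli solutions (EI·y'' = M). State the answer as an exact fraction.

y(9/2) = 683527/32000000 m

Load 1 — applied couple M₀=12 kN·m at a=12/5 m (b=L-a=18/5):
  y_1 = (M₀x³/(6L)-M₀(x-a)²/2+C₁x)/EI  [x>a] with C₁=M₀(3b²-L²)/(6L)=24/25 = (12·(9/2)³/(6·6)-12·((9/2)-(12/5))²/2+(24/25)·(9/2))/10000 = 1647/2000000 m
Load 2 — applied couple M₀=14 kN·m at a=4 m (b=L-a=2):
  y_2 = (M₀x³/(6L)-M₀(x-a)²/2+C₁x)/EI  [x>a] with C₁=M₀(3b²-L²)/(6L)=-28/3 = (14·(9/2)³/(6·6)-14·((9/2)-4)²/2+(-28/3)·(9/2))/10000 = -133/160000 m
Load 3 — point force P=-3 kN at a=3 m (b=L-a=3):
  y_3 = -Pa(L-x)(2Lx-a²-x²)/(6LEI)  [x>a] = -(-3)·3·(6-(9/2))·(2·6·(9/2)-3²-(9/2)²)/(6·6·10000) = 297/320000 m
Load 4 — uniform load w=-17 kN/m over full span:
  y_4 = -wx(L³-2Lx²+x³)/(24EI) = -(-17)·(9/2)·(6³-2·6·(9/2)²+(9/2)³)/(24·10000) = 26163/1280000 m
Superposition: y = Σ y_i = 683527/32000000 m ≈ 0.021360 m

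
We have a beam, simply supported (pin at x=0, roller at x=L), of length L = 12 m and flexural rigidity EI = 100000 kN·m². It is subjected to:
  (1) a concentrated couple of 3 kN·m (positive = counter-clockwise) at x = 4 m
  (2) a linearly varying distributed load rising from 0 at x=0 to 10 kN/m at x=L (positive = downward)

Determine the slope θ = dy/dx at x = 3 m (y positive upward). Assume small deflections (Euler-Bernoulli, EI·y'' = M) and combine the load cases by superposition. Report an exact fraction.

θ(3) = -3931/1600000 rad

Load 1 — applied couple M₀=3 kN·m at a=4 m (b=L-a=8):
  θ_1 = (M₀x²/(2L)+C₁)/EI  [x≤a] with C₁=M₀(3b²-L²)/(6L)=2 = (3·3²/(2·12)+2)/100000 = 1/32000 rad
Load 2 — triangular load w₀=10 kN/m (0→w₀ over full span):
  θ_2 = -w₀(7L⁴-30L²x²+15x⁴)/(360LEI) = -10·(7·12⁴-30·12²·3²+15·3⁴)/(360·12·100000) = -3981/1600000 rad
Superposition: θ = Σ θ_i = -3931/1600000 rad ≈ -0.002457 rad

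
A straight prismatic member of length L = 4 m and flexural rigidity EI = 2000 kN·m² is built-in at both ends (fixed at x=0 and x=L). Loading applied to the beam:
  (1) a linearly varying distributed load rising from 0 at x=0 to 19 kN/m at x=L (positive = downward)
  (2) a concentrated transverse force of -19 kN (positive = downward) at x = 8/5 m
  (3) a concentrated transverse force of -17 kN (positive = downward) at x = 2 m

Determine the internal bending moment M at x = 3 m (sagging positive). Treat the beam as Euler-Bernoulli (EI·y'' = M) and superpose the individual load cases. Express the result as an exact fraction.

Load 1 — triangular load w₀=19 kN/m (0→w₀ over full span):
  M_1 = 3w₀Lx/20 - w₀L²/30 - w₀x³/(6L) = 3·19·4·3/20 - 19·4²/30 - 19·3³/(6·4) = 323/120 kN·m
Load 2 — point force P=-19 kN at a=8/5 m (b=L-a=12/5):
  M_2 = Pa²(a+3b)(L-x)/L³ - Pa²b/L²  [x>a] = (-19)·(8/5)²·((8/5)+3·(12/5))·(4-3)/4³ - (-19)·(8/5)²·(12/5)/4² = 76/125 kN·m
Load 3 — point force P=-17 kN at a=2 m (b=L-a=2):
  M_3 = Pa²(a+3b)(L-x)/L³ - Pa²b/L²  [x>a] = (-17)·2²·(2+3·2)·(4-3)/4³ - (-17)·2²·2/4² = 0 kN·m
Superposition: M = Σ M_i = 9899/3000 kN·m ≈ 3.299667 kN·m

M(3) = 9899/3000 kN·m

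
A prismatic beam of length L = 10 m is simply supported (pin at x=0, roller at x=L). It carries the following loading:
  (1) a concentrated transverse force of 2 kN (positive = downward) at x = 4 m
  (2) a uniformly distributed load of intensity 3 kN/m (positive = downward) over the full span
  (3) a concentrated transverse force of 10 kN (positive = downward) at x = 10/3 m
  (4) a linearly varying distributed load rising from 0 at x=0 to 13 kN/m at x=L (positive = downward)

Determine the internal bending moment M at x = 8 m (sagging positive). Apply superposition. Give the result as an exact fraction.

Load 1 — point force P=2 kN at a=4 m (b=L-a=6):
  M_1 = Pa(L-x)/L  [x>a] = 2·4·(10-8)/10 = 8/5 kN·m
Load 2 — uniform load w=3 kN/m over full span:
  M_2 = wx(L-x)/2 = 3·8·(10-8)/2 = 24 kN·m
Load 3 — point force P=10 kN at a=10/3 m (b=L-a=20/3):
  M_3 = Pa(L-x)/L  [x>a] = 10·(10/3)·(10-8)/10 = 20/3 kN·m
Load 4 — triangular load w₀=13 kN/m (0→w₀ over full span):
  M_4 = w₀Lx/6 - w₀x³/(6L) = 13·10·8/6 - 13·8³/(6·10) = 312/5 kN·m
Superposition: M = Σ M_i = 284/3 kN·m ≈ 94.666667 kN·m

M(8) = 284/3 kN·m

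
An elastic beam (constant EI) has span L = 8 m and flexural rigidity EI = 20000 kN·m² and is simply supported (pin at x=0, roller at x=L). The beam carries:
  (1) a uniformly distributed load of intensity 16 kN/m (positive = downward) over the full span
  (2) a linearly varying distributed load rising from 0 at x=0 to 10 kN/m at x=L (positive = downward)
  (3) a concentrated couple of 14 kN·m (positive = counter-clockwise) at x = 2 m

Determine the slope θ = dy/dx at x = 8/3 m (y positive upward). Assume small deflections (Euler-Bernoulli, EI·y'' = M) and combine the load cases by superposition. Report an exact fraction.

Load 1 — uniform load w=16 kN/m over full span:
  θ_1 = -w(L³-6Lx²+4x³)/(24EI) = -16·(8³-6·8·(8/3)²+4·(8/3)³)/(24·20000) = -416/50625 rad
Load 2 — triangular load w₀=10 kN/m (0→w₀ over full span):
  θ_2 = -w₀(7L⁴-30L²x²+15x⁴)/(360LEI) = -10·(7·8⁴-30·8²·(8/3)²+15·(8/3)⁴)/(360·8·20000) = -416/151875 rad
Load 3 — applied couple M₀=14 kN·m at a=2 m (b=L-a=6):
  θ_3 = (M₀x²/(2L)-M₀(x-a)+C₁)/EI  [x>a] with C₁=M₀(3b²-L²)/(6L)=77/6 = (14·(8/3)²/(2·8)-14·((8/3)-2)+(77/6))/20000 = 7/14400 rad
Superposition: θ = Σ θ_i = -101771/9720000 rad ≈ -0.010470 rad

θ(8/3) = -101771/9720000 rad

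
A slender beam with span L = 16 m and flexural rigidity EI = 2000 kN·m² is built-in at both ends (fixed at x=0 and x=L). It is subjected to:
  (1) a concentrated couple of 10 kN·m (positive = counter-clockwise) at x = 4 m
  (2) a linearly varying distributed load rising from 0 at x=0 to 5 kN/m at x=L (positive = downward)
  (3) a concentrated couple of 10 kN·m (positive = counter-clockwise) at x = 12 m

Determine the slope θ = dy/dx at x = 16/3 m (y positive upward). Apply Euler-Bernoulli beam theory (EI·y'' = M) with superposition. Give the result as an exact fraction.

θ(16/3) = -1024/30375 rad

Load 1 — applied couple M₀=10 kN·m at a=4 m (b=L-a=12):
  θ_1 = (R_Ax²/2 - M_Ax - M₀(x-a))/EI  [x>a] with R_A=45/64, M_A=-15/8 = ((45/64)·(16/3)²/2 - (-15/8)·(16/3) - 10·((16/3)-4))/2000 = 1/300 rad
Load 2 — triangular load w₀=5 kN/m (0→w₀ over full span):
  θ_2 = -w₀(2x(L-x)(L-2x)(x+2L)+x²(L-x)²)/(120LEI) = -5·(2·(16/3)·(16-(16/3))·(16-2·(16/3))·((16/3)+2·16)+(16/3)²·(16-(16/3))²)/(120·16·2000) = -1024/30375 rad
Load 3 — applied couple M₀=10 kN·m at a=12 m (b=L-a=4):
  θ_3 = (R_Ax²/2 - M_Ax)/EI  [x≤a] with R_A=45/64, M_A=25/8 = ((45/64)·(16/3)²/2 - (25/8)·(16/3))/2000 = -1/300 rad
Superposition: θ = Σ θ_i = -1024/30375 rad ≈ -0.033712 rad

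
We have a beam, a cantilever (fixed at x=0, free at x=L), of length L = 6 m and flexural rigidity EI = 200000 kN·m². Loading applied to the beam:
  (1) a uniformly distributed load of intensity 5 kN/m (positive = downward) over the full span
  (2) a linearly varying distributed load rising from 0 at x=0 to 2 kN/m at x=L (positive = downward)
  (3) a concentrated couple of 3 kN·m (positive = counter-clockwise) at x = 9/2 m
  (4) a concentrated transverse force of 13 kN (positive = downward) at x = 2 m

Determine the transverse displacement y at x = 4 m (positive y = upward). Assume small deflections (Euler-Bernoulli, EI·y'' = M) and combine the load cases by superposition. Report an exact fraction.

Load 1 — uniform load w=5 kN/m over full span:
  y_1 = -wx²(x²-4Lx+6L²)/(24EI) = -5·4²·(4²-4·6·4+6·6²)/(24·200000) = -17/7500 m
Load 2 — triangular load w₀=2 kN/m (0→w₀ over full span):
  y_2 = (w₀Lx³/12-w₀L²x²/6-w₀x⁵/(120L))/EI = (2·6·4³/12-2·6²·4²/6-2·4⁵/(120·6))/200000 = -92/140625 m
Load 3 — applied couple M₀=3 kN·m at a=9/2 m (b=L-a=3/2):
  y_3 = M₀x²/(2EI)  [x≤a] = 3·4²/(2·200000) = 3/25000 m
Load 4 — point force P=13 kN at a=2 m (b=L-a=4):
  y_4 = -Pa²(3x-a)/(6EI)  [x>a] = -13·2²·(3·4-2)/(6·200000) = -13/30000 m
Superposition: y = Σ y_i = -7277/2250000 m ≈ -0.003234 m

y(4) = -7277/2250000 m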